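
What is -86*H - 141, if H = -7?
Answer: 461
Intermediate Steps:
-86*H - 141 = -86*(-7) - 141 = 602 - 141 = 461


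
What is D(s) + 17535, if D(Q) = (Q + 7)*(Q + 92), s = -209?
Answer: 41169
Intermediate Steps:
D(Q) = (7 + Q)*(92 + Q)
D(s) + 17535 = (644 + (-209)² + 99*(-209)) + 17535 = (644 + 43681 - 20691) + 17535 = 23634 + 17535 = 41169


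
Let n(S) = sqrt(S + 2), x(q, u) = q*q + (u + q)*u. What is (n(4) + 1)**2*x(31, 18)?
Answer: 12901 + 3686*sqrt(6) ≈ 21930.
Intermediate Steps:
x(q, u) = q**2 + u*(q + u) (x(q, u) = q**2 + (q + u)*u = q**2 + u*(q + u))
n(S) = sqrt(2 + S)
(n(4) + 1)**2*x(31, 18) = (sqrt(2 + 4) + 1)**2*(31**2 + 18**2 + 31*18) = (sqrt(6) + 1)**2*(961 + 324 + 558) = (1 + sqrt(6))**2*1843 = 1843*(1 + sqrt(6))**2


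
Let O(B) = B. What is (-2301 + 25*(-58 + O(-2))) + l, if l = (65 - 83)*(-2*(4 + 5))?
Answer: -3477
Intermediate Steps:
l = 324 (l = -(-36)*9 = -18*(-18) = 324)
(-2301 + 25*(-58 + O(-2))) + l = (-2301 + 25*(-58 - 2)) + 324 = (-2301 + 25*(-60)) + 324 = (-2301 - 1500) + 324 = -3801 + 324 = -3477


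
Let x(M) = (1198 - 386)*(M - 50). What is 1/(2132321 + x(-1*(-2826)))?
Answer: 1/4386433 ≈ 2.2798e-7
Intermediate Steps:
x(M) = -40600 + 812*M (x(M) = 812*(-50 + M) = -40600 + 812*M)
1/(2132321 + x(-1*(-2826))) = 1/(2132321 + (-40600 + 812*(-1*(-2826)))) = 1/(2132321 + (-40600 + 812*2826)) = 1/(2132321 + (-40600 + 2294712)) = 1/(2132321 + 2254112) = 1/4386433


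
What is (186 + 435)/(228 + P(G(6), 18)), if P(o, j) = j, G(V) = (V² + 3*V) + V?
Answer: 207/82 ≈ 2.5244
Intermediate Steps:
G(V) = V² + 4*V
(186 + 435)/(228 + P(G(6), 18)) = (186 + 435)/(228 + 18) = 621/246 = 621*(1/246) = 207/82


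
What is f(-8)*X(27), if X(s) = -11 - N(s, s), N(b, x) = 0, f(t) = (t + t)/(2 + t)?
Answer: -88/3 ≈ -29.333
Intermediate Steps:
f(t) = 2*t/(2 + t) (f(t) = (2*t)/(2 + t) = 2*t/(2 + t))
X(s) = -11 (X(s) = -11 - 1*0 = -11 + 0 = -11)
f(-8)*X(27) = (2*(-8)/(2 - 8))*(-11) = (2*(-8)/(-6))*(-11) = (2*(-8)*(-⅙))*(-11) = (8/3)*(-11) = -88/3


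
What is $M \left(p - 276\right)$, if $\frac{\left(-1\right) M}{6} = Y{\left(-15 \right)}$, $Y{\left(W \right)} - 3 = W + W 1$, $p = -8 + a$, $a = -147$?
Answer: $-69822$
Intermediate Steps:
$p = -155$ ($p = -8 - 147 = -155$)
$Y{\left(W \right)} = 3 + 2 W$ ($Y{\left(W \right)} = 3 + \left(W + W 1\right) = 3 + \left(W + W\right) = 3 + 2 W$)
$M = 162$ ($M = - 6 \left(3 + 2 \left(-15\right)\right) = - 6 \left(3 - 30\right) = \left(-6\right) \left(-27\right) = 162$)
$M \left(p - 276\right) = 162 \left(-155 - 276\right) = 162 \left(-431\right) = -69822$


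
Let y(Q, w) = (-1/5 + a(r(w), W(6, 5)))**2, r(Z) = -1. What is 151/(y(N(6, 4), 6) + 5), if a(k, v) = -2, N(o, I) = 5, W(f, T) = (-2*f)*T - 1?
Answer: 3775/246 ≈ 15.346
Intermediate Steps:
W(f, T) = -1 - 2*T*f (W(f, T) = -2*T*f - 1 = -1 - 2*T*f)
y(Q, w) = 121/25 (y(Q, w) = (-1/5 - 2)**2 = (-11/5)**2 = 121/25)
151/(y(N(6, 4), 6) + 5) = 151/(121/25 + 5) = 151/(246/25) = 151*(25/246) = 3775/246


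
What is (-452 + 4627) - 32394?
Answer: -28219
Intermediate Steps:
(-452 + 4627) - 32394 = 4175 - 32394 = -28219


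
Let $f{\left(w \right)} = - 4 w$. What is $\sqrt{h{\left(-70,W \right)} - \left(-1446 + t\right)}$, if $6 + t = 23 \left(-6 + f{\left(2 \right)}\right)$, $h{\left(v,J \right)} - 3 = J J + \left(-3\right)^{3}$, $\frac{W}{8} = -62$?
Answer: $43 \sqrt{134} \approx 497.76$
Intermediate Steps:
$W = -496$ ($W = 8 \left(-62\right) = -496$)
$h{\left(v,J \right)} = -24 + J^{2}$ ($h{\left(v,J \right)} = 3 + \left(J J + \left(-3\right)^{3}\right) = 3 + \left(J^{2} - 27\right) = 3 + \left(-27 + J^{2}\right) = -24 + J^{2}$)
$t = -328$ ($t = -6 + 23 \left(-6 - 8\right) = -6 + 23 \left(-14\right) = -6 - 322 = -328$)
$\sqrt{h{\left(-70,W \right)} - \left(-1446 + t\right)} = \sqrt{\left(-24 + \left(-496\right)^{2}\right) + \left(1446 - -328\right)} = \sqrt{\left(-24 + 246016\right) + \left(1446 + 328\right)} = \sqrt{245992 + 1774} = \sqrt{247766} = 43 \sqrt{134}$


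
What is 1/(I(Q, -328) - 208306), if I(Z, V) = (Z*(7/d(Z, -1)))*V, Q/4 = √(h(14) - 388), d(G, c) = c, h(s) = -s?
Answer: -14879/5521315982 - 328*I*√402/2760657991 ≈ -2.6948e-6 - 2.3822e-6*I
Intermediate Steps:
Q = 4*I*√402 (Q = 4*√(-1*14 - 388) = 4*√(-14 - 388) = 4*√(-402) = 4*(I*√402) = 4*I*√402 ≈ 80.2*I)
I(Z, V) = -7*V*Z (I(Z, V) = (Z*(7/(-1)))*V = (Z*(7*(-1)))*V = (Z*(-7))*V = (-7*Z)*V = -7*V*Z)
1/(I(Q, -328) - 208306) = 1/(-7*(-328)*4*I*√402 - 208306) = 1/(9184*I*√402 - 208306) = 1/(-208306 + 9184*I*√402)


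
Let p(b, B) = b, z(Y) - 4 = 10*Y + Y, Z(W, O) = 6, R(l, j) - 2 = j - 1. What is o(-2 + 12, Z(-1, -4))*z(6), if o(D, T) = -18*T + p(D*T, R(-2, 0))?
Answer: -3360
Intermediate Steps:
R(l, j) = 1 + j (R(l, j) = 2 + (j - 1) = 2 + (-1 + j) = 1 + j)
z(Y) = 4 + 11*Y (z(Y) = 4 + (10*Y + Y) = 4 + 11*Y)
o(D, T) = -18*T + D*T
o(-2 + 12, Z(-1, -4))*z(6) = (6*(-18 + (-2 + 12)))*(4 + 11*6) = (6*(-18 + 10))*(4 + 66) = (6*(-8))*70 = -48*70 = -3360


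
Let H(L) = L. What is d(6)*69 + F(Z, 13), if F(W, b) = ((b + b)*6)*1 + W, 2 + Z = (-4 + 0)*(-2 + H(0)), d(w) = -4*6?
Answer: -1494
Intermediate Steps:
d(w) = -24
Z = 6 (Z = -2 + (-4 + 0)*(-2 + 0) = -2 - 4*(-2) = -2 + 8 = 6)
F(W, b) = W + 12*b (F(W, b) = ((2*b)*6)*1 + W = (12*b)*1 + W = 12*b + W = W + 12*b)
d(6)*69 + F(Z, 13) = -24*69 + (6 + 12*13) = -1656 + (6 + 156) = -1656 + 162 = -1494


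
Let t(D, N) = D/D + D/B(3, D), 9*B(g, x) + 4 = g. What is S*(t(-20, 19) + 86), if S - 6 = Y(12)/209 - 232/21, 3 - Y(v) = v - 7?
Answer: -1975444/1463 ≈ -1350.3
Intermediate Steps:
B(g, x) = -4/9 + g/9
Y(v) = 10 - v (Y(v) = 3 - (v - 7) = 3 - (-7 + v) = 3 + (7 - v) = 10 - v)
S = -22196/4389 (S = 6 + ((10 - 1*12)/209 - 232/21) = 6 + ((10 - 12)*(1/209) - 232*1/21) = 6 + (-2*1/209 - 232/21) = 6 + (-2/209 - 232/21) = 6 - 48530/4389 = -22196/4389 ≈ -5.0572)
t(D, N) = 1 - 9*D (t(D, N) = D/D + D/(-4/9 + (⅑)*3) = 1 + D/(-4/9 + ⅓) = 1 + D/(-⅑) = 1 + D*(-9) = 1 - 9*D)
S*(t(-20, 19) + 86) = -22196*((1 - 9*(-20)) + 86)/4389 = -22196*((1 + 180) + 86)/4389 = -22196*(181 + 86)/4389 = -22196/4389*267 = -1975444/1463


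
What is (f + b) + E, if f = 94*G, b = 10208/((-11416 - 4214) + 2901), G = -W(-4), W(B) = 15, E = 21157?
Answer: 251349355/12729 ≈ 19746.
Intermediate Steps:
G = -15 (G = -1*15 = -15)
b = -10208/12729 (b = 10208/(-15630 + 2901) = 10208/(-12729) = 10208*(-1/12729) = -10208/12729 ≈ -0.80195)
f = -1410 (f = 94*(-15) = -1410)
(f + b) + E = (-1410 - 10208/12729) + 21157 = -17958098/12729 + 21157 = 251349355/12729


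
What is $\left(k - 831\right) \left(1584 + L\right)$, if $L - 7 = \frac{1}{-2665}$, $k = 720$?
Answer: $- \frac{470641554}{2665} \approx -1.766 \cdot 10^{5}$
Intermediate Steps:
$L = \frac{18654}{2665}$ ($L = 7 + \frac{1}{-2665} = 7 - \frac{1}{2665} = \frac{18654}{2665} \approx 6.9996$)
$\left(k - 831\right) \left(1584 + L\right) = \left(720 - 831\right) \left(1584 + \frac{18654}{2665}\right) = \left(-111\right) \frac{4240014}{2665} = - \frac{470641554}{2665}$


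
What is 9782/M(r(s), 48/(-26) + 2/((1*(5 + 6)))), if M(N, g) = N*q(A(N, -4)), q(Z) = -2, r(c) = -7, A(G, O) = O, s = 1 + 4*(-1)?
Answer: 4891/7 ≈ 698.71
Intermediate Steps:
s = -3 (s = 1 - 4 = -3)
M(N, g) = -2*N (M(N, g) = N*(-2) = -2*N)
9782/M(r(s), 48/(-26) + 2/((1*(5 + 6)))) = 9782/((-2*(-7))) = 9782/14 = 9782*(1/14) = 4891/7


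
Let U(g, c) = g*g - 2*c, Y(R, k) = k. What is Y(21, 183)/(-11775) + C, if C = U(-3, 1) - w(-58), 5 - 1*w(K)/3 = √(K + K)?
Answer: -31461/3925 + 6*I*√29 ≈ -8.0155 + 32.311*I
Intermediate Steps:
U(g, c) = g² - 2*c
w(K) = 15 - 3*√2*√K (w(K) = 15 - 3*√(K + K) = 15 - 3*√2*√K)
C = -8 + 6*I*√29 (C = ((-3)² - 2*1) - (15 - 3*√2*√(-58)) = (9 - 2) - (15 - 3*√2*I*√58) = 7 - (15 - 6*I*√29) = 7 + (-15 + 6*I*√29) = -8 + 6*I*√29 ≈ -8.0 + 32.311*I)
Y(21, 183)/(-11775) + C = 183/(-11775) + (-8 + 6*I*√29) = 183*(-1/11775) + (-8 + 6*I*√29) = -61/3925 + (-8 + 6*I*√29) = -31461/3925 + 6*I*√29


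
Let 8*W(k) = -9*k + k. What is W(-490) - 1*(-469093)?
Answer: 469583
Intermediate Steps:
W(k) = -k (W(k) = (-9*k + k)/8 = (-8*k)/8 = -k)
W(-490) - 1*(-469093) = -1*(-490) - 1*(-469093) = 490 + 469093 = 469583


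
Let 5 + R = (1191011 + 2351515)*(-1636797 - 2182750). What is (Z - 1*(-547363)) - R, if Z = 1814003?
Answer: 13530846917093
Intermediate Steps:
R = -13530844555727 (R = -5 + (1191011 + 2351515)*(-1636797 - 2182750) = -5 + 3542526*(-3819547) = -5 - 13530844555722 = -13530844555727)
(Z - 1*(-547363)) - R = (1814003 - 1*(-547363)) - 1*(-13530844555727) = (1814003 + 547363) + 13530844555727 = 2361366 + 13530844555727 = 13530846917093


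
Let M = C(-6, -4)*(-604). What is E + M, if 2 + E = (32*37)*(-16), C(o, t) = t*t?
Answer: -28610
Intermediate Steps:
C(o, t) = t**2
M = -9664 (M = (-4)**2*(-604) = 16*(-604) = -9664)
E = -18946 (E = -2 + (32*37)*(-16) = -2 + 1184*(-16) = -2 - 18944 = -18946)
E + M = -18946 - 9664 = -28610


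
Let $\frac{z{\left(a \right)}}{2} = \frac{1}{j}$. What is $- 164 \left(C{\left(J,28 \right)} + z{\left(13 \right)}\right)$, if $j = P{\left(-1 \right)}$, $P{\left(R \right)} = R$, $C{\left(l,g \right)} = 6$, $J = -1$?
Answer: $-656$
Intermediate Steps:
$j = -1$
$z{\left(a \right)} = -2$ ($z{\left(a \right)} = \frac{2}{-1} = 2 \left(-1\right) = -2$)
$- 164 \left(C{\left(J,28 \right)} + z{\left(13 \right)}\right) = - 164 \left(6 - 2\right) = \left(-164\right) 4 = -656$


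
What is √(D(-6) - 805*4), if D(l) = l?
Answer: I*√3226 ≈ 56.798*I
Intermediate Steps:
√(D(-6) - 805*4) = √(-6 - 805*4) = √(-6 - 3220) = √(-3226) = I*√3226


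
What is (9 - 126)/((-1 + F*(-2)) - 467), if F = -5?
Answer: 117/458 ≈ 0.25546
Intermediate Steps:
(9 - 126)/((-1 + F*(-2)) - 467) = (9 - 126)/((-1 - 5*(-2)) - 467) = -117/((-1 + 10) - 467) = -117/(9 - 467) = -117/(-458) = -117*(-1/458) = 117/458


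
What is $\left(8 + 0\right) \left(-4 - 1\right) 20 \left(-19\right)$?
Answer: $15200$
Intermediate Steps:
$\left(8 + 0\right) \left(-4 - 1\right) 20 \left(-19\right) = 8 \left(-5\right) 20 \left(-19\right) = \left(-40\right) 20 \left(-19\right) = \left(-800\right) \left(-19\right) = 15200$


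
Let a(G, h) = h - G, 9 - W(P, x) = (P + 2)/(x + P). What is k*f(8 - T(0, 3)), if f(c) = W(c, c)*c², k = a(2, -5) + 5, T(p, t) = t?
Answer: -415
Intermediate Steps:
W(P, x) = 9 - (2 + P)/(P + x) (W(P, x) = 9 - (P + 2)/(x + P) = 9 - (2 + P)/(P + x))
k = -2 (k = (-5 - 1*2) + 5 = (-5 - 2) + 5 = -7 + 5 = -2)
f(c) = c*(-2 + 17*c)/2 (f(c) = ((-2 + 8*c + 9*c)/(c + c))*c² = ((-2 + 17*c)/((2*c)))*c² = ((1/(2*c))*(-2 + 17*c))*c² = ((-2 + 17*c)/(2*c))*c² = c*(-2 + 17*c)/2)
k*f(8 - T(0, 3)) = -(8 - 1*3)*(-2 + 17*(8 - 1*3)) = -(8 - 3)*(-2 + 17*(8 - 3)) = -5*(-2 + 17*5) = -5*(-2 + 85) = -5*83 = -2*415/2 = -415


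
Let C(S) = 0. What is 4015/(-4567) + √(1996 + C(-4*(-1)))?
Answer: -4015/4567 + 2*√499 ≈ 43.797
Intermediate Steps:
4015/(-4567) + √(1996 + C(-4*(-1))) = 4015/(-4567) + √(1996 + 0) = 4015*(-1/4567) + √1996 = -4015/4567 + 2*√499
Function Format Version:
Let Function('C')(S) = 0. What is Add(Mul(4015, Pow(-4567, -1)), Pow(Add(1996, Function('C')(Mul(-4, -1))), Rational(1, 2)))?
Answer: Add(Rational(-4015, 4567), Mul(2, Pow(499, Rational(1, 2)))) ≈ 43.797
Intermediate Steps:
Add(Mul(4015, Pow(-4567, -1)), Pow(Add(1996, Function('C')(Mul(-4, -1))), Rational(1, 2))) = Add(Mul(4015, Pow(-4567, -1)), Pow(Add(1996, 0), Rational(1, 2))) = Add(Mul(4015, Rational(-1, 4567)), Pow(1996, Rational(1, 2))) = Add(Rational(-4015, 4567), Mul(2, Pow(499, Rational(1, 2))))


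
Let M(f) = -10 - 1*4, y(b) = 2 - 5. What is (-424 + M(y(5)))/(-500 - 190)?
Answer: 73/115 ≈ 0.63478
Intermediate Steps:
y(b) = -3
M(f) = -14 (M(f) = -10 - 4 = -14)
(-424 + M(y(5)))/(-500 - 190) = (-424 - 14)/(-500 - 190) = -438/(-690) = -438*(-1/690) = 73/115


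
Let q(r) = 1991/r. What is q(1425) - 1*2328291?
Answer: -3317812684/1425 ≈ -2.3283e+6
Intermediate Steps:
q(1425) - 1*2328291 = 1991/1425 - 1*2328291 = 1991*(1/1425) - 2328291 = 1991/1425 - 2328291 = -3317812684/1425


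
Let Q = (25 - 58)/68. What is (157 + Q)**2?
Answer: 113273449/4624 ≈ 24497.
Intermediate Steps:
Q = -33/68 (Q = -33*1/68 = -33/68 ≈ -0.48529)
(157 + Q)**2 = (157 - 33/68)**2 = (10643/68)**2 = 113273449/4624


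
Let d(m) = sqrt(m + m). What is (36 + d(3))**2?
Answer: (36 + sqrt(6))**2 ≈ 1478.4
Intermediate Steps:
d(m) = sqrt(2)*sqrt(m) (d(m) = sqrt(2*m) = sqrt(2)*sqrt(m))
(36 + d(3))**2 = (36 + sqrt(2)*sqrt(3))**2 = (36 + sqrt(6))**2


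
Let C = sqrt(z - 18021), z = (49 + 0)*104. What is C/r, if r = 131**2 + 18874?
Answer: I*sqrt(517)/7207 ≈ 0.0031549*I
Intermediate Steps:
z = 5096 (z = 49*104 = 5096)
C = 5*I*sqrt(517) (C = sqrt(5096 - 18021) = sqrt(-12925) = 5*I*sqrt(517) ≈ 113.69*I)
r = 36035 (r = 17161 + 18874 = 36035)
C/r = (5*I*sqrt(517))/36035 = (5*I*sqrt(517))*(1/36035) = I*sqrt(517)/7207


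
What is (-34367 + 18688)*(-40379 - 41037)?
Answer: 1276521464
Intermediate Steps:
(-34367 + 18688)*(-40379 - 41037) = -15679*(-81416) = 1276521464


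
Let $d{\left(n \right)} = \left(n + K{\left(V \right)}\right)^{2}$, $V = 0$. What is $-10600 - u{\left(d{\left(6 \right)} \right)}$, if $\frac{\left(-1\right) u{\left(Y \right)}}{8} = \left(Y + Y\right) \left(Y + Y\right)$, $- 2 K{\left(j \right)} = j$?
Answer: $30872$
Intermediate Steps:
$K{\left(j \right)} = - \frac{j}{2}$
$d{\left(n \right)} = n^{2}$ ($d{\left(n \right)} = \left(n - 0\right)^{2} = \left(n + 0\right)^{2} = n^{2}$)
$u{\left(Y \right)} = - 32 Y^{2}$ ($u{\left(Y \right)} = - 8 \left(Y + Y\right) \left(Y + Y\right) = - 8 \cdot 2 Y 2 Y = - 8 \cdot 4 Y^{2} = - 32 Y^{2}$)
$-10600 - u{\left(d{\left(6 \right)} \right)} = -10600 - - 32 \left(6^{2}\right)^{2} = -10600 - - 32 \cdot 36^{2} = -10600 - \left(-32\right) 1296 = -10600 - -41472 = -10600 + 41472 = 30872$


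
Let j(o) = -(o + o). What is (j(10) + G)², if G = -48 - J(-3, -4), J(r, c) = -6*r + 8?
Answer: 8836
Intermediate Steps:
J(r, c) = 8 - 6*r
j(o) = -2*o
G = -74 (G = -48 - (8 - 6*(-3)) = -48 - (8 + 18) = -48 - 1*26 = -48 - 26 = -74)
(j(10) + G)² = (-2*10 - 74)² = (-20 - 74)² = (-94)² = 8836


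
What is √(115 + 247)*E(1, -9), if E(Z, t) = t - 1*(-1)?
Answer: -8*√362 ≈ -152.21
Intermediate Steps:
E(Z, t) = 1 + t (E(Z, t) = t + 1 = 1 + t)
√(115 + 247)*E(1, -9) = √(115 + 247)*(1 - 9) = √362*(-8) = -8*√362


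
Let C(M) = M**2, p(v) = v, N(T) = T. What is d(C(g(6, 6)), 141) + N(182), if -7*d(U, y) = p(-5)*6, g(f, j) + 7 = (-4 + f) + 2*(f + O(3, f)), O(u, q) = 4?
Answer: 1304/7 ≈ 186.29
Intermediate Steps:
g(f, j) = -3 + 3*f (g(f, j) = -7 + ((-4 + f) + 2*(f + 4)) = -7 + ((-4 + f) + 2*(4 + f)) = -7 + ((-4 + f) + (8 + 2*f)) = -7 + (4 + 3*f) = -3 + 3*f)
d(U, y) = 30/7 (d(U, y) = -(-5)*6/7 = -1/7*(-30) = 30/7)
d(C(g(6, 6)), 141) + N(182) = 30/7 + 182 = 1304/7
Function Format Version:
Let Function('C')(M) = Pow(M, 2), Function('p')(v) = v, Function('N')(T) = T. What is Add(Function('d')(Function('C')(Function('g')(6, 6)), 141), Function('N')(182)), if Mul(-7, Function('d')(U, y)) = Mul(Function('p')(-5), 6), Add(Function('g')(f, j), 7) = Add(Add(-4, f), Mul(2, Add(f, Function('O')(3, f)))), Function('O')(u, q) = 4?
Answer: Rational(1304, 7) ≈ 186.29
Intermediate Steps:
Function('g')(f, j) = Add(-3, Mul(3, f)) (Function('g')(f, j) = Add(-7, Add(Add(-4, f), Mul(2, Add(f, 4)))) = Add(-7, Add(Add(-4, f), Mul(2, Add(4, f)))) = Add(-7, Add(Add(-4, f), Add(8, Mul(2, f)))) = Add(-7, Add(4, Mul(3, f))) = Add(-3, Mul(3, f)))
Function('d')(U, y) = Rational(30, 7) (Function('d')(U, y) = Mul(Rational(-1, 7), Mul(-5, 6)) = Mul(Rational(-1, 7), -30) = Rational(30, 7))
Add(Function('d')(Function('C')(Function('g')(6, 6)), 141), Function('N')(182)) = Add(Rational(30, 7), 182) = Rational(1304, 7)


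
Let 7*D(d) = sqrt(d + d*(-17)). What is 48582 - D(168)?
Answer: 48582 - 8*I*sqrt(42)/7 ≈ 48582.0 - 7.4066*I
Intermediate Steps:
D(d) = 4*sqrt(-d)/7 (D(d) = sqrt(d + d*(-17))/7 = sqrt(d - 17*d)/7 = sqrt(-16*d)/7 = (4*sqrt(-d))/7 = 4*sqrt(-d)/7)
48582 - D(168) = 48582 - 4*sqrt(-1*168)/7 = 48582 - 4*sqrt(-168)/7 = 48582 - 4*2*I*sqrt(42)/7 = 48582 - 8*I*sqrt(42)/7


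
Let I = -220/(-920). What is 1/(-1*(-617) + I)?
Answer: 46/28393 ≈ 0.0016201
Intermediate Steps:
I = 11/46 (I = -220*(-1/920) = 11/46 ≈ 0.23913)
1/(-1*(-617) + I) = 1/(-1*(-617) + 11/46) = 1/(617 + 11/46) = 1/(28393/46) = 46/28393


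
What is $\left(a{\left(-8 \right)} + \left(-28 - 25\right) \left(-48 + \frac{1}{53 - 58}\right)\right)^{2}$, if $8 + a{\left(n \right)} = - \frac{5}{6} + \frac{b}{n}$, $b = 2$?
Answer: $\frac{23326758361}{3600} \approx 6.4797 \cdot 10^{6}$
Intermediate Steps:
$a{\left(n \right)} = - \frac{53}{6} + \frac{2}{n}$ ($a{\left(n \right)} = -8 + \left(- \frac{5}{6} + \frac{2}{n}\right) = -8 + \left(\left(-5\right) \frac{1}{6} + \frac{2}{n}\right) = -8 - \left(\frac{5}{6} - \frac{2}{n}\right) = - \frac{53}{6} + \frac{2}{n}$)
$\left(a{\left(-8 \right)} + \left(-28 - 25\right) \left(-48 + \frac{1}{53 - 58}\right)\right)^{2} = \left(\left(- \frac{53}{6} + \frac{2}{-8}\right) + \left(-28 - 25\right) \left(-48 + \frac{1}{53 - 58}\right)\right)^{2} = \left(\left(- \frac{53}{6} + 2 \left(- \frac{1}{8}\right)\right) - 53 \left(-48 + \frac{1}{-5}\right)\right)^{2} = \left(\left(- \frac{53}{6} - \frac{1}{4}\right) - 53 \left(-48 - \frac{1}{5}\right)\right)^{2} = \left(- \frac{109}{12} - - \frac{12773}{5}\right)^{2} = \left(- \frac{109}{12} + \frac{12773}{5}\right)^{2} = \left(\frac{152731}{60}\right)^{2} = \frac{23326758361}{3600}$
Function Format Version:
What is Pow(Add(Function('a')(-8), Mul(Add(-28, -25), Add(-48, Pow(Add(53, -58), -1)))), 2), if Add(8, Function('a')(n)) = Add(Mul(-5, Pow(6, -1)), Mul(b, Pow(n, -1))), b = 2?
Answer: Rational(23326758361, 3600) ≈ 6.4797e+6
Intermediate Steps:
Function('a')(n) = Add(Rational(-53, 6), Mul(2, Pow(n, -1))) (Function('a')(n) = Add(-8, Add(Mul(-5, Pow(6, -1)), Mul(2, Pow(n, -1)))) = Add(-8, Add(Mul(-5, Rational(1, 6)), Mul(2, Pow(n, -1)))) = Add(-8, Add(Rational(-5, 6), Mul(2, Pow(n, -1)))) = Add(Rational(-53, 6), Mul(2, Pow(n, -1))))
Pow(Add(Function('a')(-8), Mul(Add(-28, -25), Add(-48, Pow(Add(53, -58), -1)))), 2) = Pow(Add(Add(Rational(-53, 6), Mul(2, Pow(-8, -1))), Mul(Add(-28, -25), Add(-48, Pow(Add(53, -58), -1)))), 2) = Pow(Add(Add(Rational(-53, 6), Mul(2, Rational(-1, 8))), Mul(-53, Add(-48, Pow(-5, -1)))), 2) = Pow(Add(Add(Rational(-53, 6), Rational(-1, 4)), Mul(-53, Add(-48, Rational(-1, 5)))), 2) = Pow(Add(Rational(-109, 12), Mul(-53, Rational(-241, 5))), 2) = Pow(Add(Rational(-109, 12), Rational(12773, 5)), 2) = Pow(Rational(152731, 60), 2) = Rational(23326758361, 3600)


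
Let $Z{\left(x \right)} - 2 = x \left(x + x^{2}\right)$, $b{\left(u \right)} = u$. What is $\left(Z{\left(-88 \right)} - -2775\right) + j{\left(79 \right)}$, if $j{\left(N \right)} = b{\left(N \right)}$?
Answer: $-670872$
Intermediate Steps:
$j{\left(N \right)} = N$
$Z{\left(x \right)} = 2 + x \left(x + x^{2}\right)$
$\left(Z{\left(-88 \right)} - -2775\right) + j{\left(79 \right)} = \left(\left(2 + \left(-88\right)^{2} + \left(-88\right)^{3}\right) - -2775\right) + 79 = \left(\left(2 + 7744 - 681472\right) + \left(-7415 + 10190\right)\right) + 79 = \left(-673726 + 2775\right) + 79 = -670951 + 79 = -670872$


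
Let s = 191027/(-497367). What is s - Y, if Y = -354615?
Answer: 176373607678/497367 ≈ 3.5461e+5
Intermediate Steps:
s = -191027/497367 (s = 191027*(-1/497367) = -191027/497367 ≈ -0.38408)
s - Y = -191027/497367 - 1*(-354615) = -191027/497367 + 354615 = 176373607678/497367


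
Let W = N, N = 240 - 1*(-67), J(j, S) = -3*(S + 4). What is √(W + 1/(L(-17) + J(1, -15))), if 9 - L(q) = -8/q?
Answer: √153031854/706 ≈ 17.522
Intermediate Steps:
J(j, S) = -12 - 3*S (J(j, S) = -3*(4 + S) = -12 - 3*S)
L(q) = 9 + 8/q (L(q) = 9 - (-8)/q = 9 + 8/q)
N = 307 (N = 240 + 67 = 307)
W = 307
√(W + 1/(L(-17) + J(1, -15))) = √(307 + 1/((9 + 8/(-17)) + (-12 - 3*(-15)))) = √(307 + 1/((9 + 8*(-1/17)) + (-12 + 45))) = √(307 + 1/((9 - 8/17) + 33)) = √(307 + 1/(145/17 + 33)) = √(307 + 1/(706/17)) = √(307 + 17/706) = √(216759/706) = √153031854/706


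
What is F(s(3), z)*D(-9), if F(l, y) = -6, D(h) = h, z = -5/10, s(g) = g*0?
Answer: 54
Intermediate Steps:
s(g) = 0
z = -1/2 (z = -5*1/10 = -1/2 ≈ -0.50000)
F(s(3), z)*D(-9) = -6*(-9) = 54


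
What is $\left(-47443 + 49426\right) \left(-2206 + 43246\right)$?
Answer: $81382320$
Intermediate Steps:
$\left(-47443 + 49426\right) \left(-2206 + 43246\right) = 1983 \cdot 41040 = 81382320$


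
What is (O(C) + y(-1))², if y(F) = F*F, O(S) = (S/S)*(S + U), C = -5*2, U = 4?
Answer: 25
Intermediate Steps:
C = -10
O(S) = 4 + S (O(S) = (S/S)*(S + 4) = 1*(4 + S) = 4 + S)
y(F) = F²
(O(C) + y(-1))² = ((4 - 10) + (-1)²)² = (-6 + 1)² = (-5)² = 25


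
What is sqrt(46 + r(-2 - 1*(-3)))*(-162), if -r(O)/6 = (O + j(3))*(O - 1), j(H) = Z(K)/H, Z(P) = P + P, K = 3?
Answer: -162*sqrt(46) ≈ -1098.7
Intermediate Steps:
Z(P) = 2*P
j(H) = 6/H (j(H) = (2*3)/H = 6/H)
r(O) = -6*(-1 + O)*(2 + O) (r(O) = -6*(O + 6/3)*(O - 1) = -6*(O + 6*(1/3))*(-1 + O) = -6*(O + 2)*(-1 + O) = -6*(2 + O)*(-1 + O) = -6*(-1 + O)*(2 + O))
sqrt(46 + r(-2 - 1*(-3)))*(-162) = sqrt(46 + (12 - 6*(-2 - 1*(-3)) - 6*(-2 - 1*(-3))**2))*(-162) = sqrt(46 + (12 - 6*(-2 + 3) - 6*(-2 + 3)**2))*(-162) = sqrt(46 + (12 - 6*1 - 6*1**2))*(-162) = sqrt(46 + (12 - 6 - 6*1))*(-162) = sqrt(46 + (12 - 6 - 6))*(-162) = sqrt(46 + 0)*(-162) = sqrt(46)*(-162) = -162*sqrt(46)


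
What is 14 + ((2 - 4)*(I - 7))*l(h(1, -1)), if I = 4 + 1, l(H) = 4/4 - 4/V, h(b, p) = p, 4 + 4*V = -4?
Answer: 26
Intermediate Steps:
V = -2 (V = -1 + (¼)*(-4) = -1 - 1 = -2)
l(H) = 3 (l(H) = 4/4 - 4/(-2) = 4*(¼) - 4*(-½) = 1 + 2 = 3)
I = 5
14 + ((2 - 4)*(I - 7))*l(h(1, -1)) = 14 + ((2 - 4)*(5 - 7))*3 = 14 - 2*(-2)*3 = 14 + 4*3 = 14 + 12 = 26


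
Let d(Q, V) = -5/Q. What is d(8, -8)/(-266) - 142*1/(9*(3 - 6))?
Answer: 302311/57456 ≈ 5.2616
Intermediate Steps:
d(8, -8)/(-266) - 142*1/(9*(3 - 6)) = -5/8/(-266) - 142*1/(9*(3 - 6)) = -5*⅛*(-1/266) - 142/(9*(-3)) = -5/8*(-1/266) - 142/(-27) = 5/2128 - 142*(-1/27) = 5/2128 + 142/27 = 302311/57456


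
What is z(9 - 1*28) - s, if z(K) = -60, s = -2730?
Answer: 2670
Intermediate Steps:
z(9 - 1*28) - s = -60 - 1*(-2730) = -60 + 2730 = 2670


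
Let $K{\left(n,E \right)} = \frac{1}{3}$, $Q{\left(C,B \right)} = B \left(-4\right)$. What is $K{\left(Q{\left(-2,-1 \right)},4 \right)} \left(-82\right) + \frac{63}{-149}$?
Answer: $- \frac{12407}{447} \approx -27.756$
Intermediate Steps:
$Q{\left(C,B \right)} = - 4 B$
$K{\left(n,E \right)} = \frac{1}{3}$
$K{\left(Q{\left(-2,-1 \right)},4 \right)} \left(-82\right) + \frac{63}{-149} = \frac{1}{3} \left(-82\right) + \frac{63}{-149} = - \frac{82}{3} + 63 \left(- \frac{1}{149}\right) = - \frac{82}{3} - \frac{63}{149} = - \frac{12407}{447}$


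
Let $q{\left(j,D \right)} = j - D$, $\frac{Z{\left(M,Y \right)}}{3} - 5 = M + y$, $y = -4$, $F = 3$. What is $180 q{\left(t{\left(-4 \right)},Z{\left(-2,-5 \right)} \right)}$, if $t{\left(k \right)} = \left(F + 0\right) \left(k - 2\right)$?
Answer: $-2700$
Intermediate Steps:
$Z{\left(M,Y \right)} = 3 + 3 M$ ($Z{\left(M,Y \right)} = 15 + 3 \left(M - 4\right) = 15 + 3 \left(-4 + M\right) = 15 + \left(-12 + 3 M\right) = 3 + 3 M$)
$t{\left(k \right)} = -6 + 3 k$ ($t{\left(k \right)} = \left(3 + 0\right) \left(k - 2\right) = 3 \left(-2 + k\right) = -6 + 3 k$)
$180 q{\left(t{\left(-4 \right)},Z{\left(-2,-5 \right)} \right)} = 180 \left(\left(-6 + 3 \left(-4\right)\right) - \left(3 + 3 \left(-2\right)\right)\right) = 180 \left(\left(-6 - 12\right) - \left(3 - 6\right)\right) = 180 \left(-18 - -3\right) = 180 \left(-18 + 3\right) = 180 \left(-15\right) = -2700$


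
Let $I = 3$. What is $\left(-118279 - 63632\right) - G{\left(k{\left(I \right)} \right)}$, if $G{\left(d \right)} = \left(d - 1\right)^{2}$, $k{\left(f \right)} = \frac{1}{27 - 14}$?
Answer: $- \frac{30743103}{169} \approx -1.8191 \cdot 10^{5}$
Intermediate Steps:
$k{\left(f \right)} = \frac{1}{13}$
$G{\left(d \right)} = \left(-1 + d\right)^{2}$
$\left(-118279 - 63632\right) - G{\left(k{\left(I \right)} \right)} = \left(-118279 - 63632\right) - \left(-1 + \frac{1}{13}\right)^{2} = -181911 - \left(- \frac{12}{13}\right)^{2} = -181911 - \frac{144}{169} = - \frac{30743103}{169}$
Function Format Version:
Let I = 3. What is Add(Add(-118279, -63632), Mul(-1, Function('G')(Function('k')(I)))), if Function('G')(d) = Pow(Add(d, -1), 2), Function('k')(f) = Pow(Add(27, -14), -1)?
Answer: Rational(-30743103, 169) ≈ -1.8191e+5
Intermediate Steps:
Function('k')(f) = Rational(1, 13) (Function('k')(f) = Pow(13, -1) = Rational(1, 13))
Function('G')(d) = Pow(Add(-1, d), 2)
Add(Add(-118279, -63632), Mul(-1, Function('G')(Function('k')(I)))) = Add(Add(-118279, -63632), Mul(-1, Pow(Add(-1, Rational(1, 13)), 2))) = Add(-181911, Mul(-1, Pow(Rational(-12, 13), 2))) = Add(-181911, Mul(-1, Rational(144, 169))) = Add(-181911, Rational(-144, 169)) = Rational(-30743103, 169)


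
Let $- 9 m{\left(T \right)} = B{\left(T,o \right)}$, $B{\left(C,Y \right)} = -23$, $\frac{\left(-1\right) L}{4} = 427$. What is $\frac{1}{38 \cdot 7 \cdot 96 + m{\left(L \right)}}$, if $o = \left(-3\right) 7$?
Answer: $\frac{9}{229847} \approx 3.9156 \cdot 10^{-5}$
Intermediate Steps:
$L = -1708$ ($L = \left(-4\right) 427 = -1708$)
$o = -21$
$m{\left(T \right)} = \frac{23}{9}$ ($m{\left(T \right)} = \left(- \frac{1}{9}\right) \left(-23\right) = \frac{23}{9}$)
$\frac{1}{38 \cdot 7 \cdot 96 + m{\left(L \right)}} = \frac{1}{38 \cdot 7 \cdot 96 + \frac{23}{9}} = \frac{1}{266 \cdot 96 + \frac{23}{9}} = \frac{1}{25536 + \frac{23}{9}} = \frac{1}{\frac{229847}{9}} = \frac{9}{229847}$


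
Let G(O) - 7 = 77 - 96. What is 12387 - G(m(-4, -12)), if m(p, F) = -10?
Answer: 12399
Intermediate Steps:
G(O) = -12 (G(O) = 7 + (77 - 96) = 7 - 19 = -12)
12387 - G(m(-4, -12)) = 12387 - 1*(-12) = 12387 + 12 = 12399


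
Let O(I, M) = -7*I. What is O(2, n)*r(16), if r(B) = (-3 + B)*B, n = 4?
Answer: -2912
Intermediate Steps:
r(B) = B*(-3 + B)
O(2, n)*r(16) = (-7*2)*(16*(-3 + 16)) = -224*13 = -14*208 = -2912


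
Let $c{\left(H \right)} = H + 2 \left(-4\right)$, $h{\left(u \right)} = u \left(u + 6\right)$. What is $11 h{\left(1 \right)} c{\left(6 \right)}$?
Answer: $-154$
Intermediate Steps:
$h{\left(u \right)} = u \left(6 + u\right)$
$c{\left(H \right)} = -8 + H$ ($c{\left(H \right)} = H - 8 = -8 + H$)
$11 h{\left(1 \right)} c{\left(6 \right)} = 11 \cdot 1 \left(6 + 1\right) \left(-8 + 6\right) = 11 \cdot 1 \cdot 7 \left(-2\right) = 11 \cdot 7 \left(-2\right) = 77 \left(-2\right) = -154$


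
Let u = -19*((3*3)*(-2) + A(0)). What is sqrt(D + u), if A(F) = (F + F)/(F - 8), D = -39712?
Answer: I*sqrt(39370) ≈ 198.42*I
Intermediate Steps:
A(F) = 2*F/(-8 + F) (A(F) = (2*F)/(-8 + F) = 2*F/(-8 + F))
u = 342 (u = -19*((3*3)*(-2) + 2*0/(-8 + 0)) = -19*(9*(-2) + 2*0/(-8)) = -19*(-18 + 2*0*(-1/8)) = -19*(-18 + 0) = -19*(-18) = 342)
sqrt(D + u) = sqrt(-39712 + 342) = sqrt(-39370) = I*sqrt(39370)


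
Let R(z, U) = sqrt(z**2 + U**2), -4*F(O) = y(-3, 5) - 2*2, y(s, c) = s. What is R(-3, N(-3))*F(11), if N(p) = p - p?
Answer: 21/4 ≈ 5.2500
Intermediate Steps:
N(p) = 0
F(O) = 7/4 (F(O) = -(-3 - 2*2)/4 = -(-3 - 4)/4 = -1/4*(-7) = 7/4)
R(z, U) = sqrt(U**2 + z**2)
R(-3, N(-3))*F(11) = sqrt(0**2 + (-3)**2)*(7/4) = sqrt(0 + 9)*(7/4) = sqrt(9)*(7/4) = 3*(7/4) = 21/4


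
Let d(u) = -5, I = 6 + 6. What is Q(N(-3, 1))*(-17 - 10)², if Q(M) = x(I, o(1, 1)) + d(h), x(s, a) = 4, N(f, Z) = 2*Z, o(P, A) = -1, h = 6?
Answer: -729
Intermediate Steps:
I = 12
Q(M) = -1 (Q(M) = 4 - 5 = -1)
Q(N(-3, 1))*(-17 - 10)² = -(-17 - 10)² = -1*(-27)² = -1*729 = -729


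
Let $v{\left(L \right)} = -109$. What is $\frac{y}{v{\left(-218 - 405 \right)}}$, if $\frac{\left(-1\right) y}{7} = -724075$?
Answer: $- \frac{5068525}{109} \approx -46500.0$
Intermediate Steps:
$y = 5068525$ ($y = \left(-7\right) \left(-724075\right) = 5068525$)
$\frac{y}{v{\left(-218 - 405 \right)}} = \frac{5068525}{-109} = 5068525 \left(- \frac{1}{109}\right) = - \frac{5068525}{109}$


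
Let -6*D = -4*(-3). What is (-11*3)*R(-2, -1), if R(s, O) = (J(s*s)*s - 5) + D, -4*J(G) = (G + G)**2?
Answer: -825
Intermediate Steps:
J(G) = -G**2 (J(G) = -(G + G)**2/4 = -4*G**2/4 = -G**2)
D = -2 (D = -(-2)*(-3)/3 = -1/6*12 = -2)
R(s, O) = -7 - s**5 (R(s, O) = ((-(s*s)**2)*s - 5) - 2 = ((-(s**2)**2)*s - 5) - 2 = ((-s**4)*s - 5) - 2 = (-s**5 - 5) - 2 = (-5 - s**5) - 2 = -7 - s**5)
(-11*3)*R(-2, -1) = (-11*3)*(-7 - 1*(-2)**5) = -33*(-7 - 1*(-32)) = -33*(-7 + 32) = -33*25 = -825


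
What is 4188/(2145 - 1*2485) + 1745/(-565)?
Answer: -147976/9605 ≈ -15.406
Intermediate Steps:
4188/(2145 - 1*2485) + 1745/(-565) = 4188/(2145 - 2485) + 1745*(-1/565) = 4188/(-340) - 349/113 = 4188*(-1/340) - 349/113 = -1047/85 - 349/113 = -147976/9605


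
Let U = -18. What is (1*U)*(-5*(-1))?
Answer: -90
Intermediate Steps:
(1*U)*(-5*(-1)) = (1*(-18))*(-5*(-1)) = -18*5 = -90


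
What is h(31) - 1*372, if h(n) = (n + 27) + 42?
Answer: -272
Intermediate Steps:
h(n) = 69 + n (h(n) = (27 + n) + 42 = 69 + n)
h(31) - 1*372 = (69 + 31) - 1*372 = 100 - 372 = -272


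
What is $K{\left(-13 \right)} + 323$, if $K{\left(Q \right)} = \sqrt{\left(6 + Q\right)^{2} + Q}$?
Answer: $329$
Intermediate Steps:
$K{\left(Q \right)} = \sqrt{Q + \left(6 + Q\right)^{2}}$
$K{\left(-13 \right)} + 323 = \sqrt{-13 + \left(6 - 13\right)^{2}} + 323 = \sqrt{-13 + \left(-7\right)^{2}} + 323 = \sqrt{-13 + 49} + 323 = \sqrt{36} + 323 = 6 + 323 = 329$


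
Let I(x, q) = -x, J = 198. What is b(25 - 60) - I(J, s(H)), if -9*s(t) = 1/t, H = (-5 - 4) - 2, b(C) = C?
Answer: 163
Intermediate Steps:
H = -11 (H = -9 - 2 = -11)
s(t) = -1/(9*t)
b(25 - 60) - I(J, s(H)) = (25 - 60) - (-1)*198 = -35 - 1*(-198) = -35 + 198 = 163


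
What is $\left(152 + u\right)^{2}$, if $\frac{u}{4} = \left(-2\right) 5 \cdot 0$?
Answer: $23104$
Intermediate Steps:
$u = 0$ ($u = 4 \left(-2\right) 5 \cdot 0 = 4 \left(\left(-10\right) 0\right) = 4 \cdot 0 = 0$)
$\left(152 + u\right)^{2} = \left(152 + 0\right)^{2} = 152^{2} = 23104$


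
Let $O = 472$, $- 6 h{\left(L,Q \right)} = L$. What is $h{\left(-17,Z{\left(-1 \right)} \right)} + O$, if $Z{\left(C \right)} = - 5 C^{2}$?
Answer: $\frac{2849}{6} \approx 474.83$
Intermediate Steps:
$h{\left(L,Q \right)} = - \frac{L}{6}$
$h{\left(-17,Z{\left(-1 \right)} \right)} + O = \left(- \frac{1}{6}\right) \left(-17\right) + 472 = \frac{17}{6} + 472 = \frac{2849}{6}$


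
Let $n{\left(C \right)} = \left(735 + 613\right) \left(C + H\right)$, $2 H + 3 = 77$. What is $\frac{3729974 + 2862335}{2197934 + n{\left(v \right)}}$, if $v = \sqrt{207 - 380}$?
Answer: $\frac{7409129046645}{2526482077546} - \frac{2221608133 i \sqrt{173}}{1263241038773} \approx 2.9326 - 0.023132 i$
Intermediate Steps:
$H = 37$ ($H = - \frac{3}{2} + \frac{1}{2} \cdot 77 = - \frac{3}{2} + \frac{77}{2} = 37$)
$v = i \sqrt{173}$ ($v = \sqrt{-173} = i \sqrt{173} \approx 13.153 i$)
$n{\left(C \right)} = 49876 + 1348 C$ ($n{\left(C \right)} = \left(735 + 613\right) \left(C + 37\right) = 1348 \left(37 + C\right) = 49876 + 1348 C$)
$\frac{3729974 + 2862335}{2197934 + n{\left(v \right)}} = \frac{3729974 + 2862335}{2197934 + \left(49876 + 1348 i \sqrt{173}\right)} = \frac{6592309}{2197934 + \left(49876 + 1348 i \sqrt{173}\right)} = \frac{6592309}{2247810 + 1348 i \sqrt{173}}$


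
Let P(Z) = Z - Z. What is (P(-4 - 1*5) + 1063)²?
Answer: 1129969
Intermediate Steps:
P(Z) = 0
(P(-4 - 1*5) + 1063)² = (0 + 1063)² = 1063² = 1129969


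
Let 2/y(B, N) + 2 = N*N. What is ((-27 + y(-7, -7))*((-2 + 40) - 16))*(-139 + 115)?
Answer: 668976/47 ≈ 14234.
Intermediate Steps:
y(B, N) = 2/(-2 + N²) (y(B, N) = 2/(-2 + N*N) = 2/(-2 + N²))
((-27 + y(-7, -7))*((-2 + 40) - 16))*(-139 + 115) = ((-27 + 2/(-2 + (-7)²))*((-2 + 40) - 16))*(-139 + 115) = ((-27 + 2/(-2 + 49))*(38 - 16))*(-24) = ((-27 + 2/47)*22)*(-24) = -1267/47*22*(-24) = -27874/47*(-24) = 668976/47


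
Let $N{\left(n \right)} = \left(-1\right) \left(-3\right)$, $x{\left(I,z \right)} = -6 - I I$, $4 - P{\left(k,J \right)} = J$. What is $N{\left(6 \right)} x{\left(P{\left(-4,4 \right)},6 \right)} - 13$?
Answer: $-31$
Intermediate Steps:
$P{\left(k,J \right)} = 4 - J$
$x{\left(I,z \right)} = -6 - I^{2}$
$N{\left(n \right)} = 3$
$N{\left(6 \right)} x{\left(P{\left(-4,4 \right)},6 \right)} - 13 = 3 \left(-6 - \left(4 - 4\right)^{2}\right) - 13 = 3 \left(-6 - 0^{2}\right) - 13 = 3 \left(-6 - 0\right) - 13 = 3 \left(-6 + 0\right) - 13 = 3 \left(-6\right) - 13 = -18 - 13 = -31$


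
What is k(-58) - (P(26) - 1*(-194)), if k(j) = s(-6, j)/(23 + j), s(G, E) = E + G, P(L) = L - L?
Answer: -6726/35 ≈ -192.17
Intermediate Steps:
P(L) = 0
k(j) = (-6 + j)/(23 + j) (k(j) = (j - 6)/(23 + j) = (-6 + j)/(23 + j))
k(-58) - (P(26) - 1*(-194)) = (-6 - 58)/(23 - 58) - (0 - 1*(-194)) = -64/(-35) - (0 + 194) = -1/35*(-64) - 1*194 = 64/35 - 194 = -6726/35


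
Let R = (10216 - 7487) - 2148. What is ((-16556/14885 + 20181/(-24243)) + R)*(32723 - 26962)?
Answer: 401265532373594/120285685 ≈ 3.3359e+6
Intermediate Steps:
R = 581 (R = 2729 - 2148 = 581)
((-16556/14885 + 20181/(-24243)) + R)*(32723 - 26962) = ((-16556/14885 + 20181/(-24243)) + 581)*(32723 - 26962) = ((-16556*1/14885 + 20181*(-1/24243)) + 581)*5761 = ((-16556/14885 - 6727/8081) + 581)*5761 = (-233920431/120285685 + 581)*5761 = (69652062554/120285685)*5761 = 401265532373594/120285685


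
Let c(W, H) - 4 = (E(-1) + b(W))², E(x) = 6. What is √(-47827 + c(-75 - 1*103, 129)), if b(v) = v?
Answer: I*√18239 ≈ 135.05*I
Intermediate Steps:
c(W, H) = 4 + (6 + W)²
√(-47827 + c(-75 - 1*103, 129)) = √(-47827 + (4 + (6 + (-75 - 1*103))²)) = √(-47827 + (4 + (6 + (-75 - 103))²)) = √(-47827 + (4 + (6 - 178)²)) = √(-47827 + (4 + (-172)²)) = √(-47827 + (4 + 29584)) = √(-47827 + 29588) = √(-18239) = I*√18239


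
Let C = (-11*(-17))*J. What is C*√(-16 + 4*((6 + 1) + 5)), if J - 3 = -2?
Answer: 748*√2 ≈ 1057.8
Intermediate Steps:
J = 1 (J = 3 - 2 = 1)
C = 187 (C = -11*(-17)*1 = 187*1 = 187)
C*√(-16 + 4*((6 + 1) + 5)) = 187*√(-16 + 4*((6 + 1) + 5)) = 187*√(-16 + 4*(7 + 5)) = 187*√(-16 + 4*12) = 187*√(-16 + 48) = 187*√32 = 187*(4*√2) = 748*√2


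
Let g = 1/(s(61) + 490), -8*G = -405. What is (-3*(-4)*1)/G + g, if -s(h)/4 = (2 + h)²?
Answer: 492217/2077110 ≈ 0.23697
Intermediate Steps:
G = 405/8 (G = -⅛*(-405) = 405/8 ≈ 50.625)
s(h) = -4*(2 + h)²
g = -1/15386 (g = 1/(-4*(2 + 61)² + 490) = 1/(-4*63² + 490) = 1/(-4*3969 + 490) = 1/(-15876 + 490) = 1/(-15386) = -1/15386 ≈ -6.4994e-5)
(-3*(-4)*1)/G + g = (-3*(-4)*1)/(405/8) - 1/15386 = (12*1)*(8/405) - 1/15386 = 12*(8/405) - 1/15386 = 32/135 - 1/15386 = 492217/2077110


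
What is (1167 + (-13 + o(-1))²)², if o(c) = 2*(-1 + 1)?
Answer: 1784896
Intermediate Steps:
o(c) = 0 (o(c) = 2*0 = 0)
(1167 + (-13 + o(-1))²)² = (1167 + (-13 + 0)²)² = (1167 + (-13)²)² = (1167 + 169)² = 1336² = 1784896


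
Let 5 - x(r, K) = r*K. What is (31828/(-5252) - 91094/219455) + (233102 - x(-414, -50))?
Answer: 73128322283898/288144415 ≈ 2.5379e+5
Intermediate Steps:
x(r, K) = 5 - K*r (x(r, K) = 5 - r*K = 5 - K*r)
(31828/(-5252) - 91094/219455) + (233102 - x(-414, -50)) = (31828/(-5252) - 91094/219455) + (233102 - (5 - 1*(-50)*(-414))) = (31828*(-1/5252) - 91094*1/219455) + (233102 - (5 - 20700)) = (-7957/1313 - 91094/219455) + (233102 - 1*(-20695)) = -1865809857/288144415 + (233102 + 20695) = -1865809857/288144415 + 253797 = 73128322283898/288144415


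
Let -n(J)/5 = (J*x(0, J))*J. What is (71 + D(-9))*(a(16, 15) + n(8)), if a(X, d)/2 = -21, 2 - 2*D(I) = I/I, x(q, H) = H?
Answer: -186043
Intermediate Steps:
D(I) = ½ (D(I) = 1 - I/(2*I) = 1 - ½*1 = 1 - ½ = ½)
a(X, d) = -42 (a(X, d) = 2*(-21) = -42)
n(J) = -5*J³ (n(J) = -5*J*J*J = -5*J²*J = -5*J³)
(71 + D(-9))*(a(16, 15) + n(8)) = (71 + ½)*(-42 - 5*8³) = 143*(-42 - 5*512)/2 = 143*(-42 - 2560)/2 = (143/2)*(-2602) = -186043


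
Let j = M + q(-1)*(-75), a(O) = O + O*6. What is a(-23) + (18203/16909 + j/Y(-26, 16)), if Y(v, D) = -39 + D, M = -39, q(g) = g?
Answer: -62804082/388907 ≈ -161.49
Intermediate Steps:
a(O) = 7*O (a(O) = O + 6*O = 7*O)
j = 36 (j = -39 - 1*(-75) = -39 + 75 = 36)
a(-23) + (18203/16909 + j/Y(-26, 16)) = 7*(-23) + (18203/16909 + 36/(-39 + 16)) = -161 + (18203*(1/16909) + 36/(-23)) = -161 + (18203/16909 + 36*(-1/23)) = -161 + (18203/16909 - 36/23) = -161 - 190055/388907 = -62804082/388907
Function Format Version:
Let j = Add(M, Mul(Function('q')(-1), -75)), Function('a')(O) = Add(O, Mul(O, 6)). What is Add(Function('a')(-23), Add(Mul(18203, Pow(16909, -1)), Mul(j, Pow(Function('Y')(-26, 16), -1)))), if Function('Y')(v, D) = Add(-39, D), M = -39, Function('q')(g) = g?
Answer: Rational(-62804082, 388907) ≈ -161.49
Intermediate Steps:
Function('a')(O) = Mul(7, O) (Function('a')(O) = Add(O, Mul(6, O)) = Mul(7, O))
j = 36 (j = Add(-39, Mul(-1, -75)) = Add(-39, 75) = 36)
Add(Function('a')(-23), Add(Mul(18203, Pow(16909, -1)), Mul(j, Pow(Function('Y')(-26, 16), -1)))) = Add(Mul(7, -23), Add(Mul(18203, Pow(16909, -1)), Mul(36, Pow(Add(-39, 16), -1)))) = Add(-161, Add(Mul(18203, Rational(1, 16909)), Mul(36, Pow(-23, -1)))) = Add(-161, Add(Rational(18203, 16909), Mul(36, Rational(-1, 23)))) = Add(-161, Add(Rational(18203, 16909), Rational(-36, 23))) = Add(-161, Rational(-190055, 388907)) = Rational(-62804082, 388907)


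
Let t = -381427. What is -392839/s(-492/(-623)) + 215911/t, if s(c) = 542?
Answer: -149956425015/206733434 ≈ -725.36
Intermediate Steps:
-392839/s(-492/(-623)) + 215911/t = -392839/542 + 215911/(-381427) = -392839*1/542 + 215911*(-1/381427) = -392839/542 - 215911/381427 = -149956425015/206733434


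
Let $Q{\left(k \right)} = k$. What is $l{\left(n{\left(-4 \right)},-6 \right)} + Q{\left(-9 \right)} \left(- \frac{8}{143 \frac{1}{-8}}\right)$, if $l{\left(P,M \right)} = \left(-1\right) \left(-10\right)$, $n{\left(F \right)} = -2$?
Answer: $\frac{854}{143} \approx 5.972$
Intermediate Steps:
$l{\left(P,M \right)} = 10$
$l{\left(n{\left(-4 \right)},-6 \right)} + Q{\left(-9 \right)} \left(- \frac{8}{143 \frac{1}{-8}}\right) = 10 - 9 \left(- \frac{8}{143 \frac{1}{-8}}\right) = 10 - 9 \left(- \frac{8}{143 \left(- \frac{1}{8}\right)}\right) = 10 - 9 \left(- \frac{8}{- \frac{143}{8}}\right) = 10 - 9 \left(\left(-8\right) \left(- \frac{8}{143}\right)\right) = 10 - \frac{576}{143} = \frac{854}{143}$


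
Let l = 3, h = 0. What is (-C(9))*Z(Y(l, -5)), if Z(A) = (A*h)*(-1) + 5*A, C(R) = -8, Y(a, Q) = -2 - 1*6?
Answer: -320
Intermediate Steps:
Y(a, Q) = -8 (Y(a, Q) = -2 - 6 = -8)
Z(A) = 5*A (Z(A) = (A*0)*(-1) + 5*A = 0*(-1) + 5*A = 0 + 5*A = 5*A)
(-C(9))*Z(Y(l, -5)) = (-1*(-8))*(5*(-8)) = 8*(-40) = -320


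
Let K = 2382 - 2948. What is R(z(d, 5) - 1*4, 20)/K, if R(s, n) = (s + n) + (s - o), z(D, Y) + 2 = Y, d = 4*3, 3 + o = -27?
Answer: -24/283 ≈ -0.084806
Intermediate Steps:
o = -30 (o = -3 - 27 = -30)
d = 12
z(D, Y) = -2 + Y
K = -566
R(s, n) = 30 + n + 2*s (R(s, n) = (s + n) + (s - 1*(-30)) = (n + s) + (s + 30) = (n + s) + (30 + s) = 30 + n + 2*s)
R(z(d, 5) - 1*4, 20)/K = (30 + 20 + 2*((-2 + 5) - 1*4))/(-566) = (30 + 20 + 2*(3 - 4))*(-1/566) = (30 + 20 + 2*(-1))*(-1/566) = (30 + 20 - 2)*(-1/566) = 48*(-1/566) = -24/283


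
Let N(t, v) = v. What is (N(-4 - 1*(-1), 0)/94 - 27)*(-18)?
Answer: 486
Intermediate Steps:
(N(-4 - 1*(-1), 0)/94 - 27)*(-18) = (0/94 - 27)*(-18) = (0*(1/94) - 27)*(-18) = (0 - 27)*(-18) = -27*(-18) = 486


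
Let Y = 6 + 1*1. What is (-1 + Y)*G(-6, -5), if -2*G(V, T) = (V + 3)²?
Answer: -27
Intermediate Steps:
Y = 7 (Y = 6 + 1 = 7)
G(V, T) = -(3 + V)²/2 (G(V, T) = -(V + 3)²/2 = -(3 + V)²/2)
(-1 + Y)*G(-6, -5) = (-1 + 7)*(-(3 - 6)²/2) = 6*(-½*(-3)²) = 6*(-½*9) = 6*(-9/2) = -27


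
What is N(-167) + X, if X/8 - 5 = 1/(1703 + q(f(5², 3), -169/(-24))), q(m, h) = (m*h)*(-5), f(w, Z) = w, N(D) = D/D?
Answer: 809819/19747 ≈ 41.010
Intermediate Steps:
N(D) = 1
q(m, h) = -5*h*m (q(m, h) = (h*m)*(-5) = -5*h*m)
X = 790072/19747 (X = 40 + 8/(1703 - 5*(-169/(-24))*5²) = 40 + 8/(1703 - 5*(-169*(-1/24))*25) = 40 + 8/(1703 - 5*169/24*25) = 40 + 8/(1703 - 21125/24) = 40 + 8/(19747/24) = 40 + 8*(24/19747) = 40 + 192/19747 = 790072/19747 ≈ 40.010)
N(-167) + X = 1 + 790072/19747 = 809819/19747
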